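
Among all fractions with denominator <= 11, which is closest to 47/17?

25/9

Expand x = 47/17 as a continued fraction with the Euclidean algorithm:
  47 = 2*17 + 13, so a_0 = 2.
  17 = 1*13 + 4, so a_1 = 1.
  13 = 3*4 + 1, so a_2 = 3.
  4 = 4*1 + 0, so a_3 = 4.
so x = [2; 1, 3, 4].
Convergents (p_i = a_i*p_{i-1} + p_{i-2}, q_i = a_i*q_{i-1} + q_{i-2} with p_{-2}=0, p_{-1}=1, q_{-2}=1, q_{-1}=0), until the denominator exceeds 11:
  i=0: a_0=2, p_0 = 2*1 + 0 = 2, q_0 = 2*0 + 1 = 1.
  i=1: a_1=1, p_1 = 1*2 + 1 = 3, q_1 = 1*1 + 0 = 1.
  i=2: a_2=3, p_2 = 3*3 + 2 = 11, q_2 = 3*1 + 1 = 4.
  i=3: a_3=4, p_3 = 4*11 + 3 = 47, q_3 = 4*4 + 1 = 17.
q_3 = 17 > 11, so the last convergent with denominator <= 11 is p_2/q_2 = 11/4.
The closest fraction with denominator <= 11 is either p_2/q_2 or the intermediate fraction (k*p_2 + p_1)/(k*q_2 + q_1) with the largest k >= 1 whose denominator stays <= 11; these approach x as k grows, and every other convergent or intermediate fraction in range is farther away.
Largest k: floor((11 - q_1)/q_2) = floor((11 - 1)/4) = 2.
That gives (2*11 + 3)/(2*4 + 1) = 25/9.
Compare the errors: |x - 11/4| = |47*4 - 11*17|/(17*4) = 1/68, and |x - 25/9| = |47*9 - 25*17|/(17*9) = 2/153.
Cross-multiplying, 2*68 = 136 < 153 = 1*153, so 2/153 is smaller: the intermediate fraction 25/9 is closer to x than 11/4.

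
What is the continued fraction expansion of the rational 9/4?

[2; 4]

Run the Euclidean algorithm on 9 and 4; the successive quotients are the partial quotients a_0, a_1, ... (each step inverts the fractional part left over by the previous one):
  9 = 2*4 + 1, so a_0 = 2.
  4 = 4*1 + 0, so a_1 = 4.
The remainder reaches 0 after 2 divisions, so the expansion has 2 partial quotients, read off in order.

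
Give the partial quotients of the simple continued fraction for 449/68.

[6; 1, 1, 1, 1, 13]

Run the Euclidean algorithm on 449 and 68; the successive quotients are the partial quotients a_0, a_1, ... (each step inverts the fractional part left over by the previous one):
  449 = 6*68 + 41, so a_0 = 6.
  68 = 1*41 + 27, so a_1 = 1.
  41 = 1*27 + 14, so a_2 = 1.
  27 = 1*14 + 13, so a_3 = 1.
  14 = 1*13 + 1, so a_4 = 1.
  13 = 13*1 + 0, so a_5 = 13.
The remainder reaches 0 after 6 divisions, so the expansion has 6 partial quotients, read off in order.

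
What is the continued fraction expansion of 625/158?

[3; 1, 21, 1, 1, 3]

Run the Euclidean algorithm on 625 and 158; the successive quotients are the partial quotients a_0, a_1, ... (each step inverts the fractional part left over by the previous one):
  625 = 3*158 + 151, so a_0 = 3.
  158 = 1*151 + 7, so a_1 = 1.
  151 = 21*7 + 4, so a_2 = 21.
  7 = 1*4 + 3, so a_3 = 1.
  4 = 1*3 + 1, so a_4 = 1.
  3 = 3*1 + 0, so a_5 = 3.
The remainder reaches 0 after 6 divisions, so the expansion has 6 partial quotients, read off in order.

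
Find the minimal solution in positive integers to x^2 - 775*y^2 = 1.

First expand sqrt(775) as a continued fraction. With x_i = (sqrt(775) + m_i)/d_i and (m_0, d_0) = (0, 1): a_0 = floor(sqrt(775)) = 27, since 27^2 = 729 <= 775 < 784 = 28^2.
Iterate m_{i+1} = d_i*a_i - m_i, d_{i+1} = (775 - m_{i+1}^2)/d_i, a_{i+1} = floor((a_0 + m_{i+1})/d_{i+1}):
  m_1 = 1*27 - 0 = 27, d_1 = (775 - 27^2)/1 = 46/1 = 46, a_1 = floor((27 + 27)/46) = 1.
  m_2 = 46*1 - 27 = 19, d_2 = (775 - 19^2)/46 = 414/46 = 9, a_2 = floor((27 + 19)/9) = 5.
  m_3 = 9*5 - 19 = 26, d_3 = (775 - 26^2)/9 = 99/9 = 11, a_3 = floor((27 + 26)/11) = 4.
  m_4 = 11*4 - 26 = 18, d_4 = (775 - 18^2)/11 = 451/11 = 41, a_4 = floor((27 + 18)/41) = 1.
  m_5 = 41*1 - 18 = 23, d_5 = (775 - 23^2)/41 = 246/41 = 6, a_5 = floor((27 + 23)/6) = 8.
  m_6 = 6*8 - 23 = 25, d_6 = (775 - 25^2)/6 = 150/6 = 25, a_6 = floor((27 + 25)/25) = 2.
  m_7 = 25*2 - 25 = 25, d_7 = (775 - 25^2)/25 = 150/25 = 6, a_7 = floor((27 + 25)/6) = 8.
  m_8 = 6*8 - 25 = 23, d_8 = (775 - 23^2)/6 = 246/6 = 41, a_8 = floor((27 + 23)/41) = 1.
  m_9 = 41*1 - 23 = 18, d_9 = (775 - 18^2)/41 = 451/41 = 11, a_9 = floor((27 + 18)/11) = 4.
  m_10 = 11*4 - 18 = 26, d_10 = (775 - 26^2)/11 = 99/11 = 9, a_10 = floor((27 + 26)/9) = 5.
  m_11 = 9*5 - 26 = 19, d_11 = (775 - 19^2)/9 = 414/9 = 46, a_11 = floor((27 + 19)/46) = 1.
  m_12 = 46*1 - 19 = 27, d_12 = (775 - 27^2)/46 = 46/46 = 1, a_12 = floor((27 + 27)/1) = 54.
  m_13 = 1*54 - 27 = 27, d_13 = (775 - 27^2)/1 = 46/1 = 46: (m_13, d_13) = (m_1, d_1) = (27, 46), so from here the quotients repeat a_1, ..., a_12; the period length is 12.
So sqrt(775) = [27; (1, 5, 4, 1, 8, 2, 8, 1, 4, 5, 1, 54)] with period length k = 12.
k is even, so the fundamental solution of x^2 - 775y^2 = 1 is (p_{k-1}, q_{k-1}) = (p_11, q_11); compute convergents through index 11.
Convergents (p_i = a_i*p_{i-1} + p_{i-2}, q_i = a_i*q_{i-1} + q_{i-2} with p_{-2}=0, p_{-1}=1, q_{-2}=1, q_{-1}=0):
  i=0: a_0=27, p_0 = 27*1 + 0 = 27, q_0 = 27*0 + 1 = 1.
  i=1: a_1=1, p_1 = 1*27 + 1 = 28, q_1 = 1*1 + 0 = 1.
  i=2: a_2=5, p_2 = 5*28 + 27 = 167, q_2 = 5*1 + 1 = 6.
  i=3: a_3=4, p_3 = 4*167 + 28 = 696, q_3 = 4*6 + 1 = 25.
  i=4: a_4=1, p_4 = 1*696 + 167 = 863, q_4 = 1*25 + 6 = 31.
  i=5: a_5=8, p_5 = 8*863 + 696 = 7600, q_5 = 8*31 + 25 = 273.
  i=6: a_6=2, p_6 = 2*7600 + 863 = 16063, q_6 = 2*273 + 31 = 577.
  i=7: a_7=8, p_7 = 8*16063 + 7600 = 136104, q_7 = 8*577 + 273 = 4889.
  i=8: a_8=1, p_8 = 1*136104 + 16063 = 152167, q_8 = 1*4889 + 577 = 5466.
  i=9: a_9=4, p_9 = 4*152167 + 136104 = 744772, q_9 = 4*5466 + 4889 = 26753.
  i=10: a_10=5, p_10 = 5*744772 + 152167 = 3876027, q_10 = 5*26753 + 5466 = 139231.
  i=11: a_11=1, p_11 = 1*3876027 + 744772 = 4620799, q_11 = 1*139231 + 26753 = 165984.
Check: 4620799^2 - 775*165984^2 = 21351783398401 - 21351783398400 = 1, so (x, y) = (4620799, 165984) solves the equation, and by the theorem it is the least positive solution.

(x, y) = (4620799, 165984)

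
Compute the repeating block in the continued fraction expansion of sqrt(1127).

Write x_i = (sqrt(1127) + m_i)/d_i with (m_0, d_0) = (0, 1). a_0 = floor(sqrt(1127)) = 33, since 33^2 = 1089 <= 1127 < 1156 = 34^2.
Iterate m_{i+1} = d_i*a_i - m_i, d_{i+1} = (1127 - m_{i+1}^2)/d_i, a_{i+1} = floor((a_0 + m_{i+1})/d_{i+1}):
  m_1 = 1*33 - 0 = 33, d_1 = (1127 - 33^2)/1 = 38/1 = 38, a_1 = floor((33 + 33)/38) = 1.
  m_2 = 38*1 - 33 = 5, d_2 = (1127 - 5^2)/38 = 1102/38 = 29, a_2 = floor((33 + 5)/29) = 1.
  m_3 = 29*1 - 5 = 24, d_3 = (1127 - 24^2)/29 = 551/29 = 19, a_3 = floor((33 + 24)/19) = 3.
  m_4 = 19*3 - 24 = 33, d_4 = (1127 - 33^2)/19 = 38/19 = 2, a_4 = floor((33 + 33)/2) = 33.
  m_5 = 2*33 - 33 = 33, d_5 = (1127 - 33^2)/2 = 38/2 = 19, a_5 = floor((33 + 33)/19) = 3.
  m_6 = 19*3 - 33 = 24, d_6 = (1127 - 24^2)/19 = 551/19 = 29, a_6 = floor((33 + 24)/29) = 1.
  m_7 = 29*1 - 24 = 5, d_7 = (1127 - 5^2)/29 = 1102/29 = 38, a_7 = floor((33 + 5)/38) = 1.
  m_8 = 38*1 - 5 = 33, d_8 = (1127 - 33^2)/38 = 38/38 = 1, a_8 = floor((33 + 33)/1) = 66.
  m_9 = 1*66 - 33 = 33, d_9 = (1127 - 33^2)/1 = 38/1 = 38: (m_9, d_9) = (m_1, d_1) = (33, 38), so from here the quotients repeat a_1, ..., a_8; the period length is 8.
Hence the expansion of sqrt(1127) is a_0 = 33 followed by the repeating block 1, 1, 3, 33, 3, 1, 1, 66 (period 8).

[33; (1, 1, 3, 33, 3, 1, 1, 66)]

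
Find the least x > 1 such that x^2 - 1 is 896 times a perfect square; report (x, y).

(x, y) = (449, 15)

First expand sqrt(896) as a continued fraction. With x_i = (sqrt(896) + m_i)/d_i and (m_0, d_0) = (0, 1): a_0 = floor(sqrt(896)) = 29, since 29^2 = 841 <= 896 < 900 = 30^2.
Iterate m_{i+1} = d_i*a_i - m_i, d_{i+1} = (896 - m_{i+1}^2)/d_i, a_{i+1} = floor((a_0 + m_{i+1})/d_{i+1}):
  m_1 = 1*29 - 0 = 29, d_1 = (896 - 29^2)/1 = 55/1 = 55, a_1 = floor((29 + 29)/55) = 1.
  m_2 = 55*1 - 29 = 26, d_2 = (896 - 26^2)/55 = 220/55 = 4, a_2 = floor((29 + 26)/4) = 13.
  m_3 = 4*13 - 26 = 26, d_3 = (896 - 26^2)/4 = 220/4 = 55, a_3 = floor((29 + 26)/55) = 1.
  m_4 = 55*1 - 26 = 29, d_4 = (896 - 29^2)/55 = 55/55 = 1, a_4 = floor((29 + 29)/1) = 58.
  m_5 = 1*58 - 29 = 29, d_5 = (896 - 29^2)/1 = 55/1 = 55: (m_5, d_5) = (m_1, d_1) = (29, 55), so from here the quotients repeat a_1, ..., a_4; the period length is 4.
So sqrt(896) = [29; (1, 13, 1, 58)] with period length k = 4.
k is even, so the fundamental solution of x^2 - 896y^2 = 1 is (p_{k-1}, q_{k-1}) = (p_3, q_3); compute convergents through index 3.
Convergents (p_i = a_i*p_{i-1} + p_{i-2}, q_i = a_i*q_{i-1} + q_{i-2} with p_{-2}=0, p_{-1}=1, q_{-2}=1, q_{-1}=0):
  i=0: a_0=29, p_0 = 29*1 + 0 = 29, q_0 = 29*0 + 1 = 1.
  i=1: a_1=1, p_1 = 1*29 + 1 = 30, q_1 = 1*1 + 0 = 1.
  i=2: a_2=13, p_2 = 13*30 + 29 = 419, q_2 = 13*1 + 1 = 14.
  i=3: a_3=1, p_3 = 1*419 + 30 = 449, q_3 = 1*14 + 1 = 15.
Check: 449^2 - 896*15^2 = 201601 - 201600 = 1, so (x, y) = (449, 15) solves the equation, and by the theorem it is the least positive solution.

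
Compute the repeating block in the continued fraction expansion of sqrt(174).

Write x_i = (sqrt(174) + m_i)/d_i with (m_0, d_0) = (0, 1). a_0 = floor(sqrt(174)) = 13, since 13^2 = 169 <= 174 < 196 = 14^2.
Iterate m_{i+1} = d_i*a_i - m_i, d_{i+1} = (174 - m_{i+1}^2)/d_i, a_{i+1} = floor((a_0 + m_{i+1})/d_{i+1}):
  m_1 = 1*13 - 0 = 13, d_1 = (174 - 13^2)/1 = 5/1 = 5, a_1 = floor((13 + 13)/5) = 5.
  m_2 = 5*5 - 13 = 12, d_2 = (174 - 12^2)/5 = 30/5 = 6, a_2 = floor((13 + 12)/6) = 4.
  m_3 = 6*4 - 12 = 12, d_3 = (174 - 12^2)/6 = 30/6 = 5, a_3 = floor((13 + 12)/5) = 5.
  m_4 = 5*5 - 12 = 13, d_4 = (174 - 13^2)/5 = 5/5 = 1, a_4 = floor((13 + 13)/1) = 26.
  m_5 = 1*26 - 13 = 13, d_5 = (174 - 13^2)/1 = 5/1 = 5: (m_5, d_5) = (m_1, d_1) = (13, 5), so from here the quotients repeat a_1, ..., a_4; the period length is 4.
Hence the expansion of sqrt(174) is a_0 = 13 followed by the repeating block 5, 4, 5, 26 (period 4).

[13; (5, 4, 5, 26)]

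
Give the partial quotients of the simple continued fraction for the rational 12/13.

Run the Euclidean algorithm on 12 and 13; the successive quotients are the partial quotients a_0, a_1, ... (each step inverts the fractional part left over by the previous one):
  12 = 0*13 + 12, so a_0 = 0.
  13 = 1*12 + 1, so a_1 = 1.
  12 = 12*1 + 0, so a_2 = 12.
The remainder reaches 0 after 3 divisions, so the expansion has 3 partial quotients, read off in order.

[0; 1, 12]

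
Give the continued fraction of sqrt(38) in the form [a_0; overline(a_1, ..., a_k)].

[6; overline(6, 12)]

Write x_i = (sqrt(38) + m_i)/d_i with (m_0, d_0) = (0, 1). a_0 = floor(sqrt(38)) = 6, since 6^2 = 36 <= 38 < 49 = 7^2.
Iterate m_{i+1} = d_i*a_i - m_i, d_{i+1} = (38 - m_{i+1}^2)/d_i, a_{i+1} = floor((a_0 + m_{i+1})/d_{i+1}):
  m_1 = 1*6 - 0 = 6, d_1 = (38 - 6^2)/1 = 2/1 = 2, a_1 = floor((6 + 6)/2) = 6.
  m_2 = 2*6 - 6 = 6, d_2 = (38 - 6^2)/2 = 2/2 = 1, a_2 = floor((6 + 6)/1) = 12.
  m_3 = 1*12 - 6 = 6, d_3 = (38 - 6^2)/1 = 2/1 = 2: (m_3, d_3) = (m_1, d_1) = (6, 2), so from here the quotients repeat a_1, a_2; the period length is 2.
Hence the expansion of sqrt(38) is a_0 = 6 followed by the repeating block 6, 12 (period 2).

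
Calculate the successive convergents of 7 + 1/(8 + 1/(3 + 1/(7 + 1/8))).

7/1, 57/8, 178/25, 1303/183, 10602/1489

Using the convergent recurrence p_i = a_i*p_{i-1} + p_{i-2}, q_i = a_i*q_{i-1} + q_{i-2} with p_{-2}=0, p_{-1}=1, q_{-2}=1, q_{-1}=0:
  i=0: a_0=7, p_0 = 7*1 + 0 = 7, q_0 = 7*0 + 1 = 1.
  i=1: a_1=8, p_1 = 8*7 + 1 = 57, q_1 = 8*1 + 0 = 8.
  i=2: a_2=3, p_2 = 3*57 + 7 = 178, q_2 = 3*8 + 1 = 25.
  i=3: a_3=7, p_3 = 7*178 + 57 = 1303, q_3 = 7*25 + 8 = 183.
  i=4: a_4=8, p_4 = 8*1303 + 178 = 10602, q_4 = 8*183 + 25 = 1489.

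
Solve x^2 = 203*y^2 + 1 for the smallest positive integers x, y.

(x, y) = (57, 4)

First expand sqrt(203) as a continued fraction. With x_i = (sqrt(203) + m_i)/d_i and (m_0, d_0) = (0, 1): a_0 = floor(sqrt(203)) = 14, since 14^2 = 196 <= 203 < 225 = 15^2.
Iterate m_{i+1} = d_i*a_i - m_i, d_{i+1} = (203 - m_{i+1}^2)/d_i, a_{i+1} = floor((a_0 + m_{i+1})/d_{i+1}):
  m_1 = 1*14 - 0 = 14, d_1 = (203 - 14^2)/1 = 7/1 = 7, a_1 = floor((14 + 14)/7) = 4.
  m_2 = 7*4 - 14 = 14, d_2 = (203 - 14^2)/7 = 7/7 = 1, a_2 = floor((14 + 14)/1) = 28.
  m_3 = 1*28 - 14 = 14, d_3 = (203 - 14^2)/1 = 7/1 = 7: (m_3, d_3) = (m_1, d_1) = (14, 7), so from here the quotients repeat a_1, a_2; the period length is 2.
So sqrt(203) = [14; (4, 28)] with period length k = 2.
k is even, so the fundamental solution of x^2 - 203y^2 = 1 is (p_{k-1}, q_{k-1}) = (p_1, q_1); compute convergents through index 1.
Convergents (p_i = a_i*p_{i-1} + p_{i-2}, q_i = a_i*q_{i-1} + q_{i-2} with p_{-2}=0, p_{-1}=1, q_{-2}=1, q_{-1}=0):
  i=0: a_0=14, p_0 = 14*1 + 0 = 14, q_0 = 14*0 + 1 = 1.
  i=1: a_1=4, p_1 = 4*14 + 1 = 57, q_1 = 4*1 + 0 = 4.
Check: 57^2 - 203*4^2 = 3249 - 3248 = 1, so (x, y) = (57, 4) solves the equation, and by the theorem it is the least positive solution.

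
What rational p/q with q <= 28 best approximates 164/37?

Expand x = 164/37 as a continued fraction with the Euclidean algorithm:
  164 = 4*37 + 16, so a_0 = 4.
  37 = 2*16 + 5, so a_1 = 2.
  16 = 3*5 + 1, so a_2 = 3.
  5 = 5*1 + 0, so a_3 = 5.
so x = [4; 2, 3, 5].
Convergents (p_i = a_i*p_{i-1} + p_{i-2}, q_i = a_i*q_{i-1} + q_{i-2} with p_{-2}=0, p_{-1}=1, q_{-2}=1, q_{-1}=0), until the denominator exceeds 28:
  i=0: a_0=4, p_0 = 4*1 + 0 = 4, q_0 = 4*0 + 1 = 1.
  i=1: a_1=2, p_1 = 2*4 + 1 = 9, q_1 = 2*1 + 0 = 2.
  i=2: a_2=3, p_2 = 3*9 + 4 = 31, q_2 = 3*2 + 1 = 7.
  i=3: a_3=5, p_3 = 5*31 + 9 = 164, q_3 = 5*7 + 2 = 37.
q_3 = 37 > 28, so the last convergent with denominator <= 28 is p_2/q_2 = 31/7.
The closest fraction with denominator <= 28 is either p_2/q_2 or the intermediate fraction (k*p_2 + p_1)/(k*q_2 + q_1) with the largest k >= 1 whose denominator stays <= 28; these approach x as k grows, and every other convergent or intermediate fraction in range is farther away.
Largest k: floor((28 - q_1)/q_2) = floor((28 - 2)/7) = 3.
That gives (3*31 + 9)/(3*7 + 2) = 102/23.
Compare the errors: |x - 31/7| = |164*7 - 31*37|/(37*7) = 1/259, and |x - 102/23| = |164*23 - 102*37|/(37*23) = 2/851.
Cross-multiplying, 2*259 = 518 < 851 = 1*851, so 2/851 is smaller: the intermediate fraction 102/23 is closer to x than 31/7.

102/23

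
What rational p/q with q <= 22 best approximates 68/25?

Expand x = 68/25 as a continued fraction with the Euclidean algorithm:
  68 = 2*25 + 18, so a_0 = 2.
  25 = 1*18 + 7, so a_1 = 1.
  18 = 2*7 + 4, so a_2 = 2.
  7 = 1*4 + 3, so a_3 = 1.
  4 = 1*3 + 1, so a_4 = 1.
  3 = 3*1 + 0, so a_5 = 3.
so x = [2; 1, 2, 1, 1, 3].
Convergents (p_i = a_i*p_{i-1} + p_{i-2}, q_i = a_i*q_{i-1} + q_{i-2} with p_{-2}=0, p_{-1}=1, q_{-2}=1, q_{-1}=0), until the denominator exceeds 22:
  i=0: a_0=2, p_0 = 2*1 + 0 = 2, q_0 = 2*0 + 1 = 1.
  i=1: a_1=1, p_1 = 1*2 + 1 = 3, q_1 = 1*1 + 0 = 1.
  i=2: a_2=2, p_2 = 2*3 + 2 = 8, q_2 = 2*1 + 1 = 3.
  i=3: a_3=1, p_3 = 1*8 + 3 = 11, q_3 = 1*3 + 1 = 4.
  i=4: a_4=1, p_4 = 1*11 + 8 = 19, q_4 = 1*4 + 3 = 7.
  i=5: a_5=3, p_5 = 3*19 + 11 = 68, q_5 = 3*7 + 4 = 25.
q_5 = 25 > 22, so the last convergent with denominator <= 22 is p_4/q_4 = 19/7.
The closest fraction with denominator <= 22 is either p_4/q_4 or the intermediate fraction (k*p_4 + p_3)/(k*q_4 + q_3) with the largest k >= 1 whose denominator stays <= 22; these approach x as k grows, and every other convergent or intermediate fraction in range is farther away.
Largest k: floor((22 - q_3)/q_4) = floor((22 - 4)/7) = 2.
That gives (2*19 + 11)/(2*7 + 4) = 49/18.
Compare the errors: |x - 19/7| = |68*7 - 19*25|/(25*7) = 1/175, and |x - 49/18| = |68*18 - 49*25|/(25*18) = 1/450.
Cross-multiplying, 1*175 = 175 < 450 = 1*450, so 1/450 is smaller: the intermediate fraction 49/18 is closer to x than 19/7.

49/18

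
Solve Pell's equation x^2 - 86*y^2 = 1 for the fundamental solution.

First expand sqrt(86) as a continued fraction. With x_i = (sqrt(86) + m_i)/d_i and (m_0, d_0) = (0, 1): a_0 = floor(sqrt(86)) = 9, since 9^2 = 81 <= 86 < 100 = 10^2.
Iterate m_{i+1} = d_i*a_i - m_i, d_{i+1} = (86 - m_{i+1}^2)/d_i, a_{i+1} = floor((a_0 + m_{i+1})/d_{i+1}):
  m_1 = 1*9 - 0 = 9, d_1 = (86 - 9^2)/1 = 5/1 = 5, a_1 = floor((9 + 9)/5) = 3.
  m_2 = 5*3 - 9 = 6, d_2 = (86 - 6^2)/5 = 50/5 = 10, a_2 = floor((9 + 6)/10) = 1.
  m_3 = 10*1 - 6 = 4, d_3 = (86 - 4^2)/10 = 70/10 = 7, a_3 = floor((9 + 4)/7) = 1.
  m_4 = 7*1 - 4 = 3, d_4 = (86 - 3^2)/7 = 77/7 = 11, a_4 = floor((9 + 3)/11) = 1.
  m_5 = 11*1 - 3 = 8, d_5 = (86 - 8^2)/11 = 22/11 = 2, a_5 = floor((9 + 8)/2) = 8.
  m_6 = 2*8 - 8 = 8, d_6 = (86 - 8^2)/2 = 22/2 = 11, a_6 = floor((9 + 8)/11) = 1.
  m_7 = 11*1 - 8 = 3, d_7 = (86 - 3^2)/11 = 77/11 = 7, a_7 = floor((9 + 3)/7) = 1.
  m_8 = 7*1 - 3 = 4, d_8 = (86 - 4^2)/7 = 70/7 = 10, a_8 = floor((9 + 4)/10) = 1.
  m_9 = 10*1 - 4 = 6, d_9 = (86 - 6^2)/10 = 50/10 = 5, a_9 = floor((9 + 6)/5) = 3.
  m_10 = 5*3 - 6 = 9, d_10 = (86 - 9^2)/5 = 5/5 = 1, a_10 = floor((9 + 9)/1) = 18.
  m_11 = 1*18 - 9 = 9, d_11 = (86 - 9^2)/1 = 5/1 = 5: (m_11, d_11) = (m_1, d_1) = (9, 5), so from here the quotients repeat a_1, ..., a_10; the period length is 10.
So sqrt(86) = [9; (3, 1, 1, 1, 8, 1, 1, 1, 3, 18)] with period length k = 10.
k is even, so the fundamental solution of x^2 - 86y^2 = 1 is (p_{k-1}, q_{k-1}) = (p_9, q_9); compute convergents through index 9.
Convergents (p_i = a_i*p_{i-1} + p_{i-2}, q_i = a_i*q_{i-1} + q_{i-2} with p_{-2}=0, p_{-1}=1, q_{-2}=1, q_{-1}=0):
  i=0: a_0=9, p_0 = 9*1 + 0 = 9, q_0 = 9*0 + 1 = 1.
  i=1: a_1=3, p_1 = 3*9 + 1 = 28, q_1 = 3*1 + 0 = 3.
  i=2: a_2=1, p_2 = 1*28 + 9 = 37, q_2 = 1*3 + 1 = 4.
  i=3: a_3=1, p_3 = 1*37 + 28 = 65, q_3 = 1*4 + 3 = 7.
  i=4: a_4=1, p_4 = 1*65 + 37 = 102, q_4 = 1*7 + 4 = 11.
  i=5: a_5=8, p_5 = 8*102 + 65 = 881, q_5 = 8*11 + 7 = 95.
  i=6: a_6=1, p_6 = 1*881 + 102 = 983, q_6 = 1*95 + 11 = 106.
  i=7: a_7=1, p_7 = 1*983 + 881 = 1864, q_7 = 1*106 + 95 = 201.
  i=8: a_8=1, p_8 = 1*1864 + 983 = 2847, q_8 = 1*201 + 106 = 307.
  i=9: a_9=3, p_9 = 3*2847 + 1864 = 10405, q_9 = 3*307 + 201 = 1122.
Check: 10405^2 - 86*1122^2 = 108264025 - 108264024 = 1, so (x, y) = (10405, 1122) solves the equation, and by the theorem it is the least positive solution.

(x, y) = (10405, 1122)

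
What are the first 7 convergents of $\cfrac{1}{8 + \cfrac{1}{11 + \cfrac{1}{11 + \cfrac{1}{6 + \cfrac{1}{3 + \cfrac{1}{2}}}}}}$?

0/1, 1/8, 11/89, 122/987, 743/6011, 2351/19020, 5445/44051

Using the convergent recurrence p_i = a_i*p_{i-1} + p_{i-2}, q_i = a_i*q_{i-1} + q_{i-2} with p_{-2}=0, p_{-1}=1, q_{-2}=1, q_{-1}=0:
  i=0: a_0=0, p_0 = 0*1 + 0 = 0, q_0 = 0*0 + 1 = 1.
  i=1: a_1=8, p_1 = 8*0 + 1 = 1, q_1 = 8*1 + 0 = 8.
  i=2: a_2=11, p_2 = 11*1 + 0 = 11, q_2 = 11*8 + 1 = 89.
  i=3: a_3=11, p_3 = 11*11 + 1 = 122, q_3 = 11*89 + 8 = 987.
  i=4: a_4=6, p_4 = 6*122 + 11 = 743, q_4 = 6*987 + 89 = 6011.
  i=5: a_5=3, p_5 = 3*743 + 122 = 2351, q_5 = 3*6011 + 987 = 19020.
  i=6: a_6=2, p_6 = 2*2351 + 743 = 5445, q_6 = 2*19020 + 6011 = 44051.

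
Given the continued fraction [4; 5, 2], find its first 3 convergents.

4/1, 21/5, 46/11

Using the convergent recurrence p_i = a_i*p_{i-1} + p_{i-2}, q_i = a_i*q_{i-1} + q_{i-2} with p_{-2}=0, p_{-1}=1, q_{-2}=1, q_{-1}=0:
  i=0: a_0=4, p_0 = 4*1 + 0 = 4, q_0 = 4*0 + 1 = 1.
  i=1: a_1=5, p_1 = 5*4 + 1 = 21, q_1 = 5*1 + 0 = 5.
  i=2: a_2=2, p_2 = 2*21 + 4 = 46, q_2 = 2*5 + 1 = 11.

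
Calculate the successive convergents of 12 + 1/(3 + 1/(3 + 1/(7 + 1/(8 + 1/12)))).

12/1, 37/3, 123/10, 898/73, 7307/594, 88582/7201

Using the convergent recurrence p_i = a_i*p_{i-1} + p_{i-2}, q_i = a_i*q_{i-1} + q_{i-2} with p_{-2}=0, p_{-1}=1, q_{-2}=1, q_{-1}=0:
  i=0: a_0=12, p_0 = 12*1 + 0 = 12, q_0 = 12*0 + 1 = 1.
  i=1: a_1=3, p_1 = 3*12 + 1 = 37, q_1 = 3*1 + 0 = 3.
  i=2: a_2=3, p_2 = 3*37 + 12 = 123, q_2 = 3*3 + 1 = 10.
  i=3: a_3=7, p_3 = 7*123 + 37 = 898, q_3 = 7*10 + 3 = 73.
  i=4: a_4=8, p_4 = 8*898 + 123 = 7307, q_4 = 8*73 + 10 = 594.
  i=5: a_5=12, p_5 = 12*7307 + 898 = 88582, q_5 = 12*594 + 73 = 7201.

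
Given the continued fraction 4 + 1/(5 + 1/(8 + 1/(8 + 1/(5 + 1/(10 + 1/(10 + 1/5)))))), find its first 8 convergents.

4/1, 21/5, 172/41, 1397/333, 7157/1706, 72967/17393, 736827/175636, 3757102/895573

Using the convergent recurrence p_i = a_i*p_{i-1} + p_{i-2}, q_i = a_i*q_{i-1} + q_{i-2} with p_{-2}=0, p_{-1}=1, q_{-2}=1, q_{-1}=0:
  i=0: a_0=4, p_0 = 4*1 + 0 = 4, q_0 = 4*0 + 1 = 1.
  i=1: a_1=5, p_1 = 5*4 + 1 = 21, q_1 = 5*1 + 0 = 5.
  i=2: a_2=8, p_2 = 8*21 + 4 = 172, q_2 = 8*5 + 1 = 41.
  i=3: a_3=8, p_3 = 8*172 + 21 = 1397, q_3 = 8*41 + 5 = 333.
  i=4: a_4=5, p_4 = 5*1397 + 172 = 7157, q_4 = 5*333 + 41 = 1706.
  i=5: a_5=10, p_5 = 10*7157 + 1397 = 72967, q_5 = 10*1706 + 333 = 17393.
  i=6: a_6=10, p_6 = 10*72967 + 7157 = 736827, q_6 = 10*17393 + 1706 = 175636.
  i=7: a_7=5, p_7 = 5*736827 + 72967 = 3757102, q_7 = 5*175636 + 17393 = 895573.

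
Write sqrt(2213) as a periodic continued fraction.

Write x_i = (sqrt(2213) + m_i)/d_i with (m_0, d_0) = (0, 1). a_0 = floor(sqrt(2213)) = 47, since 47^2 = 2209 <= 2213 < 2304 = 48^2.
Iterate m_{i+1} = d_i*a_i - m_i, d_{i+1} = (2213 - m_{i+1}^2)/d_i, a_{i+1} = floor((a_0 + m_{i+1})/d_{i+1}):
  m_1 = 1*47 - 0 = 47, d_1 = (2213 - 47^2)/1 = 4/1 = 4, a_1 = floor((47 + 47)/4) = 23.
  m_2 = 4*23 - 47 = 45, d_2 = (2213 - 45^2)/4 = 188/4 = 47, a_2 = floor((47 + 45)/47) = 1.
  m_3 = 47*1 - 45 = 2, d_3 = (2213 - 2^2)/47 = 2209/47 = 47, a_3 = floor((47 + 2)/47) = 1.
  m_4 = 47*1 - 2 = 45, d_4 = (2213 - 45^2)/47 = 188/47 = 4, a_4 = floor((47 + 45)/4) = 23.
  m_5 = 4*23 - 45 = 47, d_5 = (2213 - 47^2)/4 = 4/4 = 1, a_5 = floor((47 + 47)/1) = 94.
  m_6 = 1*94 - 47 = 47, d_6 = (2213 - 47^2)/1 = 4/1 = 4: (m_6, d_6) = (m_1, d_1) = (47, 4), so from here the quotients repeat a_1, ..., a_5; the period length is 5.
Hence the expansion of sqrt(2213) is a_0 = 47 followed by the repeating block 23, 1, 1, 23, 94 (period 5).

[47; (23, 1, 1, 23, 94)]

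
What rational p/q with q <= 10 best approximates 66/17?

Expand x = 66/17 as a continued fraction with the Euclidean algorithm:
  66 = 3*17 + 15, so a_0 = 3.
  17 = 1*15 + 2, so a_1 = 1.
  15 = 7*2 + 1, so a_2 = 7.
  2 = 2*1 + 0, so a_3 = 2.
so x = [3; 1, 7, 2].
Convergents (p_i = a_i*p_{i-1} + p_{i-2}, q_i = a_i*q_{i-1} + q_{i-2} with p_{-2}=0, p_{-1}=1, q_{-2}=1, q_{-1}=0), until the denominator exceeds 10:
  i=0: a_0=3, p_0 = 3*1 + 0 = 3, q_0 = 3*0 + 1 = 1.
  i=1: a_1=1, p_1 = 1*3 + 1 = 4, q_1 = 1*1 + 0 = 1.
  i=2: a_2=7, p_2 = 7*4 + 3 = 31, q_2 = 7*1 + 1 = 8.
  i=3: a_3=2, p_3 = 2*31 + 4 = 66, q_3 = 2*8 + 1 = 17.
q_3 = 17 > 10, so the last convergent with denominator <= 10 is p_2/q_2 = 31/8.
The closest fraction with denominator <= 10 is either p_2/q_2 or the intermediate fraction (k*p_2 + p_1)/(k*q_2 + q_1) with the largest k >= 1 whose denominator stays <= 10; these approach x as k grows, and every other convergent or intermediate fraction in range is farther away.
Largest k: floor((10 - q_1)/q_2) = floor((10 - 1)/8) = 1.
That gives (1*31 + 4)/(1*8 + 1) = 35/9.
Compare the errors: |x - 31/8| = |66*8 - 31*17|/(17*8) = 1/136, and |x - 35/9| = |66*9 - 35*17|/(17*9) = 1/153.
Cross-multiplying, 1*136 = 136 < 153 = 1*153, so 1/153 is smaller: the intermediate fraction 35/9 is closer to x than 31/8.

35/9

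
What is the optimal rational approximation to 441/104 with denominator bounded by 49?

Expand x = 441/104 as a continued fraction with the Euclidean algorithm:
  441 = 4*104 + 25, so a_0 = 4.
  104 = 4*25 + 4, so a_1 = 4.
  25 = 6*4 + 1, so a_2 = 6.
  4 = 4*1 + 0, so a_3 = 4.
so x = [4; 4, 6, 4].
Convergents (p_i = a_i*p_{i-1} + p_{i-2}, q_i = a_i*q_{i-1} + q_{i-2} with p_{-2}=0, p_{-1}=1, q_{-2}=1, q_{-1}=0), until the denominator exceeds 49:
  i=0: a_0=4, p_0 = 4*1 + 0 = 4, q_0 = 4*0 + 1 = 1.
  i=1: a_1=4, p_1 = 4*4 + 1 = 17, q_1 = 4*1 + 0 = 4.
  i=2: a_2=6, p_2 = 6*17 + 4 = 106, q_2 = 6*4 + 1 = 25.
  i=3: a_3=4, p_3 = 4*106 + 17 = 441, q_3 = 4*25 + 4 = 104.
q_3 = 104 > 49, so the last convergent with denominator <= 49 is p_2/q_2 = 106/25.
The closest fraction with denominator <= 49 is either p_2/q_2 or the intermediate fraction (k*p_2 + p_1)/(k*q_2 + q_1) with the largest k >= 1 whose denominator stays <= 49; these approach x as k grows, and every other convergent or intermediate fraction in range is farther away.
Largest k: floor((49 - q_1)/q_2) = floor((49 - 4)/25) = 1.
That gives (1*106 + 17)/(1*25 + 4) = 123/29.
Compare the errors: |x - 106/25| = |441*25 - 106*104|/(104*25) = 1/2600, and |x - 123/29| = |441*29 - 123*104|/(104*29) = 3/3016.
Cross-multiplying, 1*3016 = 3016 < 7800 = 3*2600, so 1/2600 is smaller: the convergent 106/25 is closer to x than 123/29.

106/25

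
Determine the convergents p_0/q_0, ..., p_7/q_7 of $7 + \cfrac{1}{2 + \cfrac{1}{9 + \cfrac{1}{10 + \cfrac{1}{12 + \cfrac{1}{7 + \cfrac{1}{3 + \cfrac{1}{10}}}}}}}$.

Using the convergent recurrence p_i = a_i*p_{i-1} + p_{i-2}, q_i = a_i*q_{i-1} + q_{i-2} with p_{-2}=0, p_{-1}=1, q_{-2}=1, q_{-1}=0:
  i=0: a_0=7, p_0 = 7*1 + 0 = 7, q_0 = 7*0 + 1 = 1.
  i=1: a_1=2, p_1 = 2*7 + 1 = 15, q_1 = 2*1 + 0 = 2.
  i=2: a_2=9, p_2 = 9*15 + 7 = 142, q_2 = 9*2 + 1 = 19.
  i=3: a_3=10, p_3 = 10*142 + 15 = 1435, q_3 = 10*19 + 2 = 192.
  i=4: a_4=12, p_4 = 12*1435 + 142 = 17362, q_4 = 12*192 + 19 = 2323.
  i=5: a_5=7, p_5 = 7*17362 + 1435 = 122969, q_5 = 7*2323 + 192 = 16453.
  i=6: a_6=3, p_6 = 3*122969 + 17362 = 386269, q_6 = 3*16453 + 2323 = 51682.
  i=7: a_7=10, p_7 = 10*386269 + 122969 = 3985659, q_7 = 10*51682 + 16453 = 533273.

7/1, 15/2, 142/19, 1435/192, 17362/2323, 122969/16453, 386269/51682, 3985659/533273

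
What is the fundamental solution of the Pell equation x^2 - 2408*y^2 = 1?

(x, y) = (687, 14)

First expand sqrt(2408) as a continued fraction. With x_i = (sqrt(2408) + m_i)/d_i and (m_0, d_0) = (0, 1): a_0 = floor(sqrt(2408)) = 49, since 49^2 = 2401 <= 2408 < 2500 = 50^2.
Iterate m_{i+1} = d_i*a_i - m_i, d_{i+1} = (2408 - m_{i+1}^2)/d_i, a_{i+1} = floor((a_0 + m_{i+1})/d_{i+1}):
  m_1 = 1*49 - 0 = 49, d_1 = (2408 - 49^2)/1 = 7/1 = 7, a_1 = floor((49 + 49)/7) = 14.
  m_2 = 7*14 - 49 = 49, d_2 = (2408 - 49^2)/7 = 7/7 = 1, a_2 = floor((49 + 49)/1) = 98.
  m_3 = 1*98 - 49 = 49, d_3 = (2408 - 49^2)/1 = 7/1 = 7: (m_3, d_3) = (m_1, d_1) = (49, 7), so from here the quotients repeat a_1, a_2; the period length is 2.
So sqrt(2408) = [49; (14, 98)] with period length k = 2.
k is even, so the fundamental solution of x^2 - 2408y^2 = 1 is (p_{k-1}, q_{k-1}) = (p_1, q_1); compute convergents through index 1.
Convergents (p_i = a_i*p_{i-1} + p_{i-2}, q_i = a_i*q_{i-1} + q_{i-2} with p_{-2}=0, p_{-1}=1, q_{-2}=1, q_{-1}=0):
  i=0: a_0=49, p_0 = 49*1 + 0 = 49, q_0 = 49*0 + 1 = 1.
  i=1: a_1=14, p_1 = 14*49 + 1 = 687, q_1 = 14*1 + 0 = 14.
Check: 687^2 - 2408*14^2 = 471969 - 471968 = 1, so (x, y) = (687, 14) solves the equation, and by the theorem it is the least positive solution.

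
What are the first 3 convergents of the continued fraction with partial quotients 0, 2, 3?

Using the convergent recurrence p_i = a_i*p_{i-1} + p_{i-2}, q_i = a_i*q_{i-1} + q_{i-2} with p_{-2}=0, p_{-1}=1, q_{-2}=1, q_{-1}=0:
  i=0: a_0=0, p_0 = 0*1 + 0 = 0, q_0 = 0*0 + 1 = 1.
  i=1: a_1=2, p_1 = 2*0 + 1 = 1, q_1 = 2*1 + 0 = 2.
  i=2: a_2=3, p_2 = 3*1 + 0 = 3, q_2 = 3*2 + 1 = 7.

0/1, 1/2, 3/7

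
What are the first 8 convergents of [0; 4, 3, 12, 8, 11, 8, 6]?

Using the convergent recurrence p_i = a_i*p_{i-1} + p_{i-2}, q_i = a_i*q_{i-1} + q_{i-2} with p_{-2}=0, p_{-1}=1, q_{-2}=1, q_{-1}=0:
  i=0: a_0=0, p_0 = 0*1 + 0 = 0, q_0 = 0*0 + 1 = 1.
  i=1: a_1=4, p_1 = 4*0 + 1 = 1, q_1 = 4*1 + 0 = 4.
  i=2: a_2=3, p_2 = 3*1 + 0 = 3, q_2 = 3*4 + 1 = 13.
  i=3: a_3=12, p_3 = 12*3 + 1 = 37, q_3 = 12*13 + 4 = 160.
  i=4: a_4=8, p_4 = 8*37 + 3 = 299, q_4 = 8*160 + 13 = 1293.
  i=5: a_5=11, p_5 = 11*299 + 37 = 3326, q_5 = 11*1293 + 160 = 14383.
  i=6: a_6=8, p_6 = 8*3326 + 299 = 26907, q_6 = 8*14383 + 1293 = 116357.
  i=7: a_7=6, p_7 = 6*26907 + 3326 = 164768, q_7 = 6*116357 + 14383 = 712525.

0/1, 1/4, 3/13, 37/160, 299/1293, 3326/14383, 26907/116357, 164768/712525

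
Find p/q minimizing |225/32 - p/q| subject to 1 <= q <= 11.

7/1

Expand x = 225/32 as a continued fraction with the Euclidean algorithm:
  225 = 7*32 + 1, so a_0 = 7.
  32 = 32*1 + 0, so a_1 = 32.
so x = [7; 32].
Convergents (p_i = a_i*p_{i-1} + p_{i-2}, q_i = a_i*q_{i-1} + q_{i-2} with p_{-2}=0, p_{-1}=1, q_{-2}=1, q_{-1}=0), until the denominator exceeds 11:
  i=0: a_0=7, p_0 = 7*1 + 0 = 7, q_0 = 7*0 + 1 = 1.
  i=1: a_1=32, p_1 = 32*7 + 1 = 225, q_1 = 32*1 + 0 = 32.
q_1 = 32 > 11, so the last convergent with denominator <= 11 is p_0/q_0 = 7/1.
The closest fraction with denominator <= 11 is either p_0/q_0 or the intermediate fraction (k*p_0 + p_{-1})/(k*q_0 + q_{-1}) with the largest k >= 1 whose denominator stays <= 11; these approach x as k grows, and every other convergent or intermediate fraction in range is farther away.
Largest k: floor((11 - q_{-1})/q_0) = floor((11 - 0)/1) = 11 (using the seeds p_{-1} = 1, q_{-1} = 0).
That gives (11*7 + 1)/(11*1 + 0) = 78/11.
Compare the errors: |x - 7/1| = |225*1 - 7*32|/(32*1) = 1/32, and |x - 78/11| = |225*11 - 78*32|/(32*11) = 21/352.
Cross-multiplying, 1*352 = 352 < 672 = 21*32, so 1/32 is smaller: the convergent 7/1 is closer to x than 78/11.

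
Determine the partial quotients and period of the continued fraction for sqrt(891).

[29; (1, 5, 1, 1, 1, 5, 1, 58)]

Write x_i = (sqrt(891) + m_i)/d_i with (m_0, d_0) = (0, 1). a_0 = floor(sqrt(891)) = 29, since 29^2 = 841 <= 891 < 900 = 30^2.
Iterate m_{i+1} = d_i*a_i - m_i, d_{i+1} = (891 - m_{i+1}^2)/d_i, a_{i+1} = floor((a_0 + m_{i+1})/d_{i+1}):
  m_1 = 1*29 - 0 = 29, d_1 = (891 - 29^2)/1 = 50/1 = 50, a_1 = floor((29 + 29)/50) = 1.
  m_2 = 50*1 - 29 = 21, d_2 = (891 - 21^2)/50 = 450/50 = 9, a_2 = floor((29 + 21)/9) = 5.
  m_3 = 9*5 - 21 = 24, d_3 = (891 - 24^2)/9 = 315/9 = 35, a_3 = floor((29 + 24)/35) = 1.
  m_4 = 35*1 - 24 = 11, d_4 = (891 - 11^2)/35 = 770/35 = 22, a_4 = floor((29 + 11)/22) = 1.
  m_5 = 22*1 - 11 = 11, d_5 = (891 - 11^2)/22 = 770/22 = 35, a_5 = floor((29 + 11)/35) = 1.
  m_6 = 35*1 - 11 = 24, d_6 = (891 - 24^2)/35 = 315/35 = 9, a_6 = floor((29 + 24)/9) = 5.
  m_7 = 9*5 - 24 = 21, d_7 = (891 - 21^2)/9 = 450/9 = 50, a_7 = floor((29 + 21)/50) = 1.
  m_8 = 50*1 - 21 = 29, d_8 = (891 - 29^2)/50 = 50/50 = 1, a_8 = floor((29 + 29)/1) = 58.
  m_9 = 1*58 - 29 = 29, d_9 = (891 - 29^2)/1 = 50/1 = 50: (m_9, d_9) = (m_1, d_1) = (29, 50), so from here the quotients repeat a_1, ..., a_8; the period length is 8.
Hence the expansion of sqrt(891) is a_0 = 29 followed by the repeating block 1, 5, 1, 1, 1, 5, 1, 58 (period 8).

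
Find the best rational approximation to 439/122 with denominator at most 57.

18/5

Expand x = 439/122 as a continued fraction with the Euclidean algorithm:
  439 = 3*122 + 73, so a_0 = 3.
  122 = 1*73 + 49, so a_1 = 1.
  73 = 1*49 + 24, so a_2 = 1.
  49 = 2*24 + 1, so a_3 = 2.
  24 = 24*1 + 0, so a_4 = 24.
so x = [3; 1, 1, 2, 24].
Convergents (p_i = a_i*p_{i-1} + p_{i-2}, q_i = a_i*q_{i-1} + q_{i-2} with p_{-2}=0, p_{-1}=1, q_{-2}=1, q_{-1}=0), until the denominator exceeds 57:
  i=0: a_0=3, p_0 = 3*1 + 0 = 3, q_0 = 3*0 + 1 = 1.
  i=1: a_1=1, p_1 = 1*3 + 1 = 4, q_1 = 1*1 + 0 = 1.
  i=2: a_2=1, p_2 = 1*4 + 3 = 7, q_2 = 1*1 + 1 = 2.
  i=3: a_3=2, p_3 = 2*7 + 4 = 18, q_3 = 2*2 + 1 = 5.
  i=4: a_4=24, p_4 = 24*18 + 7 = 439, q_4 = 24*5 + 2 = 122.
q_4 = 122 > 57, so the last convergent with denominator <= 57 is p_3/q_3 = 18/5.
The closest fraction with denominator <= 57 is either p_3/q_3 or the intermediate fraction (k*p_3 + p_2)/(k*q_3 + q_2) with the largest k >= 1 whose denominator stays <= 57; these approach x as k grows, and every other convergent or intermediate fraction in range is farther away.
Largest k: floor((57 - q_2)/q_3) = floor((57 - 2)/5) = 11.
That gives (11*18 + 7)/(11*5 + 2) = 205/57.
Compare the errors: |x - 18/5| = |439*5 - 18*122|/(122*5) = 1/610, and |x - 205/57| = |439*57 - 205*122|/(122*57) = 13/6954.
Cross-multiplying, 1*6954 = 6954 < 7930 = 13*610, so 1/610 is smaller: the convergent 18/5 is closer to x than 205/57.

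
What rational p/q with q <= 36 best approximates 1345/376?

93/26

Expand x = 1345/376 as a continued fraction with the Euclidean algorithm:
  1345 = 3*376 + 217, so a_0 = 3.
  376 = 1*217 + 159, so a_1 = 1.
  217 = 1*159 + 58, so a_2 = 1.
  159 = 2*58 + 43, so a_3 = 2.
  58 = 1*43 + 15, so a_4 = 1.
  43 = 2*15 + 13, so a_5 = 2.
  15 = 1*13 + 2, so a_6 = 1.
  13 = 6*2 + 1, so a_7 = 6.
  2 = 2*1 + 0, so a_8 = 2.
so x = [3; 1, 1, 2, 1, 2, 1, 6, 2].
Convergents (p_i = a_i*p_{i-1} + p_{i-2}, q_i = a_i*q_{i-1} + q_{i-2} with p_{-2}=0, p_{-1}=1, q_{-2}=1, q_{-1}=0), until the denominator exceeds 36:
  i=0: a_0=3, p_0 = 3*1 + 0 = 3, q_0 = 3*0 + 1 = 1.
  i=1: a_1=1, p_1 = 1*3 + 1 = 4, q_1 = 1*1 + 0 = 1.
  i=2: a_2=1, p_2 = 1*4 + 3 = 7, q_2 = 1*1 + 1 = 2.
  i=3: a_3=2, p_3 = 2*7 + 4 = 18, q_3 = 2*2 + 1 = 5.
  i=4: a_4=1, p_4 = 1*18 + 7 = 25, q_4 = 1*5 + 2 = 7.
  i=5: a_5=2, p_5 = 2*25 + 18 = 68, q_5 = 2*7 + 5 = 19.
  i=6: a_6=1, p_6 = 1*68 + 25 = 93, q_6 = 1*19 + 7 = 26.
  i=7: a_7=6, p_7 = 6*93 + 68 = 626, q_7 = 6*26 + 19 = 175.
q_7 = 175 > 36, so the last convergent with denominator <= 36 is p_6/q_6 = 93/26.
The closest fraction with denominator <= 36 is either p_6/q_6 or the intermediate fraction (k*p_6 + p_5)/(k*q_6 + q_5) with the largest k >= 1 whose denominator stays <= 36; these approach x as k grows, and every other convergent or intermediate fraction in range is farther away.
Largest k: floor((36 - q_5)/q_6) = floor((36 - 19)/26) = 0.
Since k = 0, no intermediate fraction beyond p_6/q_6 has denominator <= 36, so the convergent 93/26 is the closest (its error is |1345*26 - 93*376|/(376*26) = 2/9776).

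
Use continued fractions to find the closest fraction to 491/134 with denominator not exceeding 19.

Expand x = 491/134 as a continued fraction with the Euclidean algorithm:
  491 = 3*134 + 89, so a_0 = 3.
  134 = 1*89 + 45, so a_1 = 1.
  89 = 1*45 + 44, so a_2 = 1.
  45 = 1*44 + 1, so a_3 = 1.
  44 = 44*1 + 0, so a_4 = 44.
so x = [3; 1, 1, 1, 44].
Convergents (p_i = a_i*p_{i-1} + p_{i-2}, q_i = a_i*q_{i-1} + q_{i-2} with p_{-2}=0, p_{-1}=1, q_{-2}=1, q_{-1}=0), until the denominator exceeds 19:
  i=0: a_0=3, p_0 = 3*1 + 0 = 3, q_0 = 3*0 + 1 = 1.
  i=1: a_1=1, p_1 = 1*3 + 1 = 4, q_1 = 1*1 + 0 = 1.
  i=2: a_2=1, p_2 = 1*4 + 3 = 7, q_2 = 1*1 + 1 = 2.
  i=3: a_3=1, p_3 = 1*7 + 4 = 11, q_3 = 1*2 + 1 = 3.
  i=4: a_4=44, p_4 = 44*11 + 7 = 491, q_4 = 44*3 + 2 = 134.
q_4 = 134 > 19, so the last convergent with denominator <= 19 is p_3/q_3 = 11/3.
The closest fraction with denominator <= 19 is either p_3/q_3 or the intermediate fraction (k*p_3 + p_2)/(k*q_3 + q_2) with the largest k >= 1 whose denominator stays <= 19; these approach x as k grows, and every other convergent or intermediate fraction in range is farther away.
Largest k: floor((19 - q_2)/q_3) = floor((19 - 2)/3) = 5.
That gives (5*11 + 7)/(5*3 + 2) = 62/17.
Compare the errors: |x - 11/3| = |491*3 - 11*134|/(134*3) = 1/402, and |x - 62/17| = |491*17 - 62*134|/(134*17) = 39/2278.
Cross-multiplying, 1*2278 = 2278 < 15678 = 39*402, so 1/402 is smaller: the convergent 11/3 is closer to x than 62/17.

11/3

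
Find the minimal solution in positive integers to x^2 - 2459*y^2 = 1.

First expand sqrt(2459) as a continued fraction. With x_i = (sqrt(2459) + m_i)/d_i and (m_0, d_0) = (0, 1): a_0 = floor(sqrt(2459)) = 49, since 49^2 = 2401 <= 2459 < 2500 = 50^2.
Iterate m_{i+1} = d_i*a_i - m_i, d_{i+1} = (2459 - m_{i+1}^2)/d_i, a_{i+1} = floor((a_0 + m_{i+1})/d_{i+1}):
  m_1 = 1*49 - 0 = 49, d_1 = (2459 - 49^2)/1 = 58/1 = 58, a_1 = floor((49 + 49)/58) = 1.
  m_2 = 58*1 - 49 = 9, d_2 = (2459 - 9^2)/58 = 2378/58 = 41, a_2 = floor((49 + 9)/41) = 1.
  m_3 = 41*1 - 9 = 32, d_3 = (2459 - 32^2)/41 = 1435/41 = 35, a_3 = floor((49 + 32)/35) = 2.
  m_4 = 35*2 - 32 = 38, d_4 = (2459 - 38^2)/35 = 1015/35 = 29, a_4 = floor((49 + 38)/29) = 3.
  m_5 = 29*3 - 38 = 49, d_5 = (2459 - 49^2)/29 = 58/29 = 2, a_5 = floor((49 + 49)/2) = 49.
  m_6 = 2*49 - 49 = 49, d_6 = (2459 - 49^2)/2 = 58/2 = 29, a_6 = floor((49 + 49)/29) = 3.
  m_7 = 29*3 - 49 = 38, d_7 = (2459 - 38^2)/29 = 1015/29 = 35, a_7 = floor((49 + 38)/35) = 2.
  m_8 = 35*2 - 38 = 32, d_8 = (2459 - 32^2)/35 = 1435/35 = 41, a_8 = floor((49 + 32)/41) = 1.
  m_9 = 41*1 - 32 = 9, d_9 = (2459 - 9^2)/41 = 2378/41 = 58, a_9 = floor((49 + 9)/58) = 1.
  m_10 = 58*1 - 9 = 49, d_10 = (2459 - 49^2)/58 = 58/58 = 1, a_10 = floor((49 + 49)/1) = 98.
  m_11 = 1*98 - 49 = 49, d_11 = (2459 - 49^2)/1 = 58/1 = 58: (m_11, d_11) = (m_1, d_1) = (49, 58), so from here the quotients repeat a_1, ..., a_10; the period length is 10.
So sqrt(2459) = [49; (1, 1, 2, 3, 49, 3, 2, 1, 1, 98)] with period length k = 10.
k is even, so the fundamental solution of x^2 - 2459y^2 = 1 is (p_{k-1}, q_{k-1}) = (p_9, q_9); compute convergents through index 9.
Convergents (p_i = a_i*p_{i-1} + p_{i-2}, q_i = a_i*q_{i-1} + q_{i-2} with p_{-2}=0, p_{-1}=1, q_{-2}=1, q_{-1}=0):
  i=0: a_0=49, p_0 = 49*1 + 0 = 49, q_0 = 49*0 + 1 = 1.
  i=1: a_1=1, p_1 = 1*49 + 1 = 50, q_1 = 1*1 + 0 = 1.
  i=2: a_2=1, p_2 = 1*50 + 49 = 99, q_2 = 1*1 + 1 = 2.
  i=3: a_3=2, p_3 = 2*99 + 50 = 248, q_3 = 2*2 + 1 = 5.
  i=4: a_4=3, p_4 = 3*248 + 99 = 843, q_4 = 3*5 + 2 = 17.
  i=5: a_5=49, p_5 = 49*843 + 248 = 41555, q_5 = 49*17 + 5 = 838.
  i=6: a_6=3, p_6 = 3*41555 + 843 = 125508, q_6 = 3*838 + 17 = 2531.
  i=7: a_7=2, p_7 = 2*125508 + 41555 = 292571, q_7 = 2*2531 + 838 = 5900.
  i=8: a_8=1, p_8 = 1*292571 + 125508 = 418079, q_8 = 1*5900 + 2531 = 8431.
  i=9: a_9=1, p_9 = 1*418079 + 292571 = 710650, q_9 = 1*8431 + 5900 = 14331.
Check: 710650^2 - 2459*14331^2 = 505023422500 - 505023422499 = 1, so (x, y) = (710650, 14331) solves the equation, and by the theorem it is the least positive solution.

(x, y) = (710650, 14331)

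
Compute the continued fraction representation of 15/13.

[1; 6, 2]

Run the Euclidean algorithm on 15 and 13; the successive quotients are the partial quotients a_0, a_1, ... (each step inverts the fractional part left over by the previous one):
  15 = 1*13 + 2, so a_0 = 1.
  13 = 6*2 + 1, so a_1 = 6.
  2 = 2*1 + 0, so a_2 = 2.
The remainder reaches 0 after 3 divisions, so the expansion has 3 partial quotients, read off in order.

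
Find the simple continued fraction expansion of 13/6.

Run the Euclidean algorithm on 13 and 6; the successive quotients are the partial quotients a_0, a_1, ... (each step inverts the fractional part left over by the previous one):
  13 = 2*6 + 1, so a_0 = 2.
  6 = 6*1 + 0, so a_1 = 6.
The remainder reaches 0 after 2 divisions, so the expansion has 2 partial quotients, read off in order.

[2; 6]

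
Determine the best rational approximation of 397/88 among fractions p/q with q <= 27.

122/27

Expand x = 397/88 as a continued fraction with the Euclidean algorithm:
  397 = 4*88 + 45, so a_0 = 4.
  88 = 1*45 + 43, so a_1 = 1.
  45 = 1*43 + 2, so a_2 = 1.
  43 = 21*2 + 1, so a_3 = 21.
  2 = 2*1 + 0, so a_4 = 2.
so x = [4; 1, 1, 21, 2].
Convergents (p_i = a_i*p_{i-1} + p_{i-2}, q_i = a_i*q_{i-1} + q_{i-2} with p_{-2}=0, p_{-1}=1, q_{-2}=1, q_{-1}=0), until the denominator exceeds 27:
  i=0: a_0=4, p_0 = 4*1 + 0 = 4, q_0 = 4*0 + 1 = 1.
  i=1: a_1=1, p_1 = 1*4 + 1 = 5, q_1 = 1*1 + 0 = 1.
  i=2: a_2=1, p_2 = 1*5 + 4 = 9, q_2 = 1*1 + 1 = 2.
  i=3: a_3=21, p_3 = 21*9 + 5 = 194, q_3 = 21*2 + 1 = 43.
q_3 = 43 > 27, so the last convergent with denominator <= 27 is p_2/q_2 = 9/2.
The closest fraction with denominator <= 27 is either p_2/q_2 or the intermediate fraction (k*p_2 + p_1)/(k*q_2 + q_1) with the largest k >= 1 whose denominator stays <= 27; these approach x as k grows, and every other convergent or intermediate fraction in range is farther away.
Largest k: floor((27 - q_1)/q_2) = floor((27 - 1)/2) = 13.
That gives (13*9 + 5)/(13*2 + 1) = 122/27.
Compare the errors: |x - 9/2| = |397*2 - 9*88|/(88*2) = 2/176, and |x - 122/27| = |397*27 - 122*88|/(88*27) = 17/2376.
Cross-multiplying, 17*176 = 2992 < 4752 = 2*2376, so 17/2376 is smaller: the intermediate fraction 122/27 is closer to x than 9/2.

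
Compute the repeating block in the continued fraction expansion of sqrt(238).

[15; (2, 2, 1, 14, 1, 2, 2, 30)]

Write x_i = (sqrt(238) + m_i)/d_i with (m_0, d_0) = (0, 1). a_0 = floor(sqrt(238)) = 15, since 15^2 = 225 <= 238 < 256 = 16^2.
Iterate m_{i+1} = d_i*a_i - m_i, d_{i+1} = (238 - m_{i+1}^2)/d_i, a_{i+1} = floor((a_0 + m_{i+1})/d_{i+1}):
  m_1 = 1*15 - 0 = 15, d_1 = (238 - 15^2)/1 = 13/1 = 13, a_1 = floor((15 + 15)/13) = 2.
  m_2 = 13*2 - 15 = 11, d_2 = (238 - 11^2)/13 = 117/13 = 9, a_2 = floor((15 + 11)/9) = 2.
  m_3 = 9*2 - 11 = 7, d_3 = (238 - 7^2)/9 = 189/9 = 21, a_3 = floor((15 + 7)/21) = 1.
  m_4 = 21*1 - 7 = 14, d_4 = (238 - 14^2)/21 = 42/21 = 2, a_4 = floor((15 + 14)/2) = 14.
  m_5 = 2*14 - 14 = 14, d_5 = (238 - 14^2)/2 = 42/2 = 21, a_5 = floor((15 + 14)/21) = 1.
  m_6 = 21*1 - 14 = 7, d_6 = (238 - 7^2)/21 = 189/21 = 9, a_6 = floor((15 + 7)/9) = 2.
  m_7 = 9*2 - 7 = 11, d_7 = (238 - 11^2)/9 = 117/9 = 13, a_7 = floor((15 + 11)/13) = 2.
  m_8 = 13*2 - 11 = 15, d_8 = (238 - 15^2)/13 = 13/13 = 1, a_8 = floor((15 + 15)/1) = 30.
  m_9 = 1*30 - 15 = 15, d_9 = (238 - 15^2)/1 = 13/1 = 13: (m_9, d_9) = (m_1, d_1) = (15, 13), so from here the quotients repeat a_1, ..., a_8; the period length is 8.
Hence the expansion of sqrt(238) is a_0 = 15 followed by the repeating block 2, 2, 1, 14, 1, 2, 2, 30 (period 8).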